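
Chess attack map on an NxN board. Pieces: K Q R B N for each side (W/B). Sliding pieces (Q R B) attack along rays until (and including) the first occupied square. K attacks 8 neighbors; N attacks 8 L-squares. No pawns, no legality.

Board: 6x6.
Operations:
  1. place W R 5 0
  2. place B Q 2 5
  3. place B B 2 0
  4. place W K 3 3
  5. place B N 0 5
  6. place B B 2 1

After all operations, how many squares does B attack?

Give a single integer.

Op 1: place WR@(5,0)
Op 2: place BQ@(2,5)
Op 3: place BB@(2,0)
Op 4: place WK@(3,3)
Op 5: place BN@(0,5)
Op 6: place BB@(2,1)
Per-piece attacks for B:
  BN@(0,5): attacks (1,3) (2,4)
  BB@(2,0): attacks (3,1) (4,2) (5,3) (1,1) (0,2)
  BB@(2,1): attacks (3,2) (4,3) (5,4) (3,0) (1,2) (0,3) (1,0)
  BQ@(2,5): attacks (2,4) (2,3) (2,2) (2,1) (3,5) (4,5) (5,5) (1,5) (0,5) (3,4) (4,3) (5,2) (1,4) (0,3) [ray(0,-1) blocked at (2,1); ray(-1,0) blocked at (0,5)]
Union (25 distinct): (0,2) (0,3) (0,5) (1,0) (1,1) (1,2) (1,3) (1,4) (1,5) (2,1) (2,2) (2,3) (2,4) (3,0) (3,1) (3,2) (3,4) (3,5) (4,2) (4,3) (4,5) (5,2) (5,3) (5,4) (5,5)

Answer: 25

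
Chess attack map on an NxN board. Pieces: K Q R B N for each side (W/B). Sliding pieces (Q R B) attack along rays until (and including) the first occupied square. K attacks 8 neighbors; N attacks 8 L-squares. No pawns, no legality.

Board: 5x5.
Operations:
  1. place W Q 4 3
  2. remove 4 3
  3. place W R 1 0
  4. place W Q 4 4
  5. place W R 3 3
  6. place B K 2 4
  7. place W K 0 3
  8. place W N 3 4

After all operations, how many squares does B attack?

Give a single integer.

Op 1: place WQ@(4,3)
Op 2: remove (4,3)
Op 3: place WR@(1,0)
Op 4: place WQ@(4,4)
Op 5: place WR@(3,3)
Op 6: place BK@(2,4)
Op 7: place WK@(0,3)
Op 8: place WN@(3,4)
Per-piece attacks for B:
  BK@(2,4): attacks (2,3) (3,4) (1,4) (3,3) (1,3)
Union (5 distinct): (1,3) (1,4) (2,3) (3,3) (3,4)

Answer: 5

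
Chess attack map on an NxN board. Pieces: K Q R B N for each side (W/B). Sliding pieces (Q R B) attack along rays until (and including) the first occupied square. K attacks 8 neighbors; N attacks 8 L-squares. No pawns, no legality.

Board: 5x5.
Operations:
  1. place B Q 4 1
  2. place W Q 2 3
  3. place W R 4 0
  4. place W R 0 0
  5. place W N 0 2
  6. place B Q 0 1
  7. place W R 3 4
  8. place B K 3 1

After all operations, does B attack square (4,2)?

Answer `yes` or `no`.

Answer: yes

Derivation:
Op 1: place BQ@(4,1)
Op 2: place WQ@(2,3)
Op 3: place WR@(4,0)
Op 4: place WR@(0,0)
Op 5: place WN@(0,2)
Op 6: place BQ@(0,1)
Op 7: place WR@(3,4)
Op 8: place BK@(3,1)
Per-piece attacks for B:
  BQ@(0,1): attacks (0,2) (0,0) (1,1) (2,1) (3,1) (1,2) (2,3) (1,0) [ray(0,1) blocked at (0,2); ray(0,-1) blocked at (0,0); ray(1,0) blocked at (3,1); ray(1,1) blocked at (2,3)]
  BK@(3,1): attacks (3,2) (3,0) (4,1) (2,1) (4,2) (4,0) (2,2) (2,0)
  BQ@(4,1): attacks (4,2) (4,3) (4,4) (4,0) (3,1) (3,2) (2,3) (3,0) [ray(0,-1) blocked at (4,0); ray(-1,0) blocked at (3,1); ray(-1,1) blocked at (2,3)]
B attacks (4,2): yes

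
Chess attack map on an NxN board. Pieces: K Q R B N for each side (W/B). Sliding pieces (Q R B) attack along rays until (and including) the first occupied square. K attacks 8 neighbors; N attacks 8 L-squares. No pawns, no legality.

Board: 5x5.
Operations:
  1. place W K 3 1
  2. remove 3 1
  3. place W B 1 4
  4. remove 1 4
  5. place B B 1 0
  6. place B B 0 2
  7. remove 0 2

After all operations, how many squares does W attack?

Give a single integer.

Op 1: place WK@(3,1)
Op 2: remove (3,1)
Op 3: place WB@(1,4)
Op 4: remove (1,4)
Op 5: place BB@(1,0)
Op 6: place BB@(0,2)
Op 7: remove (0,2)
Per-piece attacks for W:
Union (0 distinct): (none)

Answer: 0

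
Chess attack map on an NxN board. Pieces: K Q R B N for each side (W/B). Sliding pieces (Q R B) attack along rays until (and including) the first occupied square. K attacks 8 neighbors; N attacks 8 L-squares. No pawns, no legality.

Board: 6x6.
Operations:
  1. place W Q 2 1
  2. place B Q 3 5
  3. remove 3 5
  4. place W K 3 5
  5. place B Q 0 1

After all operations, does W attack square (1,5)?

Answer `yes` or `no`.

Op 1: place WQ@(2,1)
Op 2: place BQ@(3,5)
Op 3: remove (3,5)
Op 4: place WK@(3,5)
Op 5: place BQ@(0,1)
Per-piece attacks for W:
  WQ@(2,1): attacks (2,2) (2,3) (2,4) (2,5) (2,0) (3,1) (4,1) (5,1) (1,1) (0,1) (3,2) (4,3) (5,4) (3,0) (1,2) (0,3) (1,0) [ray(-1,0) blocked at (0,1)]
  WK@(3,5): attacks (3,4) (4,5) (2,5) (4,4) (2,4)
W attacks (1,5): no

Answer: no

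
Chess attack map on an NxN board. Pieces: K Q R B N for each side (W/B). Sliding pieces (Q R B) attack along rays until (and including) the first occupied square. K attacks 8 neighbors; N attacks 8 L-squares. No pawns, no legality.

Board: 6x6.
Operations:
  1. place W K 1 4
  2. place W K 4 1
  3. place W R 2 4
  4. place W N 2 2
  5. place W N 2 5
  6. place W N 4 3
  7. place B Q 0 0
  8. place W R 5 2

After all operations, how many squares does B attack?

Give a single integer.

Answer: 12

Derivation:
Op 1: place WK@(1,4)
Op 2: place WK@(4,1)
Op 3: place WR@(2,4)
Op 4: place WN@(2,2)
Op 5: place WN@(2,5)
Op 6: place WN@(4,3)
Op 7: place BQ@(0,0)
Op 8: place WR@(5,2)
Per-piece attacks for B:
  BQ@(0,0): attacks (0,1) (0,2) (0,3) (0,4) (0,5) (1,0) (2,0) (3,0) (4,0) (5,0) (1,1) (2,2) [ray(1,1) blocked at (2,2)]
Union (12 distinct): (0,1) (0,2) (0,3) (0,4) (0,5) (1,0) (1,1) (2,0) (2,2) (3,0) (4,0) (5,0)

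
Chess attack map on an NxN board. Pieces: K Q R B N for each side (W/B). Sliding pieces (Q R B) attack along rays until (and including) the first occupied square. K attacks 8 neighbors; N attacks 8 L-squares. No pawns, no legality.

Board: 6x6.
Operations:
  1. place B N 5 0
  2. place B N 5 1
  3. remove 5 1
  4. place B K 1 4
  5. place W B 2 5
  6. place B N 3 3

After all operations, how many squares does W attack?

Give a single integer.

Op 1: place BN@(5,0)
Op 2: place BN@(5,1)
Op 3: remove (5,1)
Op 4: place BK@(1,4)
Op 5: place WB@(2,5)
Op 6: place BN@(3,3)
Per-piece attacks for W:
  WB@(2,5): attacks (3,4) (4,3) (5,2) (1,4) [ray(-1,-1) blocked at (1,4)]
Union (4 distinct): (1,4) (3,4) (4,3) (5,2)

Answer: 4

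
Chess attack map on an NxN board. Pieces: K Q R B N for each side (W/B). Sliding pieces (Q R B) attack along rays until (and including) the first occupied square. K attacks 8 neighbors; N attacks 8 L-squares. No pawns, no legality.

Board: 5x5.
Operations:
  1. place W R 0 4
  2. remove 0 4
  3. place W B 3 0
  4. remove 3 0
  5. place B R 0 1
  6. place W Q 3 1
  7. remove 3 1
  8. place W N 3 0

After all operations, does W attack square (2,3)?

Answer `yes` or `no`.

Answer: no

Derivation:
Op 1: place WR@(0,4)
Op 2: remove (0,4)
Op 3: place WB@(3,0)
Op 4: remove (3,0)
Op 5: place BR@(0,1)
Op 6: place WQ@(3,1)
Op 7: remove (3,1)
Op 8: place WN@(3,0)
Per-piece attacks for W:
  WN@(3,0): attacks (4,2) (2,2) (1,1)
W attacks (2,3): no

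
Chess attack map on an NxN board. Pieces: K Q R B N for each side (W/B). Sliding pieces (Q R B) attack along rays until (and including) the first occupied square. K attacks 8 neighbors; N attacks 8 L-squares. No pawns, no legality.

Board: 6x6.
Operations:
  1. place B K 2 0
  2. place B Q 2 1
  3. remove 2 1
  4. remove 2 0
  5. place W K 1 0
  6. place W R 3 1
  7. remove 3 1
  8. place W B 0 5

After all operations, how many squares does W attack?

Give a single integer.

Op 1: place BK@(2,0)
Op 2: place BQ@(2,1)
Op 3: remove (2,1)
Op 4: remove (2,0)
Op 5: place WK@(1,0)
Op 6: place WR@(3,1)
Op 7: remove (3,1)
Op 8: place WB@(0,5)
Per-piece attacks for W:
  WB@(0,5): attacks (1,4) (2,3) (3,2) (4,1) (5,0)
  WK@(1,0): attacks (1,1) (2,0) (0,0) (2,1) (0,1)
Union (10 distinct): (0,0) (0,1) (1,1) (1,4) (2,0) (2,1) (2,3) (3,2) (4,1) (5,0)

Answer: 10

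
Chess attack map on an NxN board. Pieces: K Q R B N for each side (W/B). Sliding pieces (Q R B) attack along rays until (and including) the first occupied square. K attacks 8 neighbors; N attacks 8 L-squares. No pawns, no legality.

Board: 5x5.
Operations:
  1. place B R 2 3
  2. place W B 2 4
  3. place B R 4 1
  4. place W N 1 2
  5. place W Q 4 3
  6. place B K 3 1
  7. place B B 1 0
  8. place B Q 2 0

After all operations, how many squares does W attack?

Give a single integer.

Answer: 16

Derivation:
Op 1: place BR@(2,3)
Op 2: place WB@(2,4)
Op 3: place BR@(4,1)
Op 4: place WN@(1,2)
Op 5: place WQ@(4,3)
Op 6: place BK@(3,1)
Op 7: place BB@(1,0)
Op 8: place BQ@(2,0)
Per-piece attacks for W:
  WN@(1,2): attacks (2,4) (3,3) (0,4) (2,0) (3,1) (0,0)
  WB@(2,4): attacks (3,3) (4,2) (1,3) (0,2)
  WQ@(4,3): attacks (4,4) (4,2) (4,1) (3,3) (2,3) (3,4) (3,2) (2,1) (1,0) [ray(0,-1) blocked at (4,1); ray(-1,0) blocked at (2,3); ray(-1,-1) blocked at (1,0)]
Union (16 distinct): (0,0) (0,2) (0,4) (1,0) (1,3) (2,0) (2,1) (2,3) (2,4) (3,1) (3,2) (3,3) (3,4) (4,1) (4,2) (4,4)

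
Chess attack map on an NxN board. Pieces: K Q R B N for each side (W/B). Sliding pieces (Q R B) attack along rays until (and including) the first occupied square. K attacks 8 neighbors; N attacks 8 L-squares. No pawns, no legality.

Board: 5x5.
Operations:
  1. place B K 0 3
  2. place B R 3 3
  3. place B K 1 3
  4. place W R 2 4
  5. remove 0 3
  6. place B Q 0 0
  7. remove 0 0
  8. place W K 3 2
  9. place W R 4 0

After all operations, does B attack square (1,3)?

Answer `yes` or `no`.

Answer: yes

Derivation:
Op 1: place BK@(0,3)
Op 2: place BR@(3,3)
Op 3: place BK@(1,3)
Op 4: place WR@(2,4)
Op 5: remove (0,3)
Op 6: place BQ@(0,0)
Op 7: remove (0,0)
Op 8: place WK@(3,2)
Op 9: place WR@(4,0)
Per-piece attacks for B:
  BK@(1,3): attacks (1,4) (1,2) (2,3) (0,3) (2,4) (2,2) (0,4) (0,2)
  BR@(3,3): attacks (3,4) (3,2) (4,3) (2,3) (1,3) [ray(0,-1) blocked at (3,2); ray(-1,0) blocked at (1,3)]
B attacks (1,3): yes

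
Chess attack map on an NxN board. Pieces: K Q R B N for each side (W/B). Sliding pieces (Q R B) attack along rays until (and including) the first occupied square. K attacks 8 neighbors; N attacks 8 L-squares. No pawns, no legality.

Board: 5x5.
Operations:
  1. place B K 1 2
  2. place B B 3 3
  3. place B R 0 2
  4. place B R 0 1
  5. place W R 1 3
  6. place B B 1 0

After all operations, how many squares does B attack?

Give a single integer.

Op 1: place BK@(1,2)
Op 2: place BB@(3,3)
Op 3: place BR@(0,2)
Op 4: place BR@(0,1)
Op 5: place WR@(1,3)
Op 6: place BB@(1,0)
Per-piece attacks for B:
  BR@(0,1): attacks (0,2) (0,0) (1,1) (2,1) (3,1) (4,1) [ray(0,1) blocked at (0,2)]
  BR@(0,2): attacks (0,3) (0,4) (0,1) (1,2) [ray(0,-1) blocked at (0,1); ray(1,0) blocked at (1,2)]
  BB@(1,0): attacks (2,1) (3,2) (4,3) (0,1) [ray(-1,1) blocked at (0,1)]
  BK@(1,2): attacks (1,3) (1,1) (2,2) (0,2) (2,3) (2,1) (0,3) (0,1)
  BB@(3,3): attacks (4,4) (4,2) (2,4) (2,2) (1,1) (0,0)
Union (18 distinct): (0,0) (0,1) (0,2) (0,3) (0,4) (1,1) (1,2) (1,3) (2,1) (2,2) (2,3) (2,4) (3,1) (3,2) (4,1) (4,2) (4,3) (4,4)

Answer: 18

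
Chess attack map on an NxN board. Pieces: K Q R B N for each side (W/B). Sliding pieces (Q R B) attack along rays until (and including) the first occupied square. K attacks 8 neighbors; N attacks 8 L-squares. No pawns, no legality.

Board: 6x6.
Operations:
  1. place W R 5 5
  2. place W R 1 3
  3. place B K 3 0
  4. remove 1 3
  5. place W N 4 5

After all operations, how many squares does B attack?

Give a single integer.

Op 1: place WR@(5,5)
Op 2: place WR@(1,3)
Op 3: place BK@(3,0)
Op 4: remove (1,3)
Op 5: place WN@(4,5)
Per-piece attacks for B:
  BK@(3,0): attacks (3,1) (4,0) (2,0) (4,1) (2,1)
Union (5 distinct): (2,0) (2,1) (3,1) (4,0) (4,1)

Answer: 5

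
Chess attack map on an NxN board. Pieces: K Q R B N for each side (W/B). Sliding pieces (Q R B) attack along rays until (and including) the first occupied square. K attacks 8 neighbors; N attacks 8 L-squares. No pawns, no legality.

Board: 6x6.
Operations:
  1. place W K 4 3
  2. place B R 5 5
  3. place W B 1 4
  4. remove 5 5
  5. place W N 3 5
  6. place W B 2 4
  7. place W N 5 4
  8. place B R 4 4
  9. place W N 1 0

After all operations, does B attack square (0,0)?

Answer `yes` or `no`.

Answer: no

Derivation:
Op 1: place WK@(4,3)
Op 2: place BR@(5,5)
Op 3: place WB@(1,4)
Op 4: remove (5,5)
Op 5: place WN@(3,5)
Op 6: place WB@(2,4)
Op 7: place WN@(5,4)
Op 8: place BR@(4,4)
Op 9: place WN@(1,0)
Per-piece attacks for B:
  BR@(4,4): attacks (4,5) (4,3) (5,4) (3,4) (2,4) [ray(0,-1) blocked at (4,3); ray(1,0) blocked at (5,4); ray(-1,0) blocked at (2,4)]
B attacks (0,0): no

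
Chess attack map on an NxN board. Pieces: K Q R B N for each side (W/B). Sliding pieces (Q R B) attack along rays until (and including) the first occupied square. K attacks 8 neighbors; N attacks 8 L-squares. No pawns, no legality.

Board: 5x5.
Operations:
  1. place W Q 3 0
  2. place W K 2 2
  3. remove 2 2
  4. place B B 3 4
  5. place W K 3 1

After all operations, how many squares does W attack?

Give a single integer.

Answer: 13

Derivation:
Op 1: place WQ@(3,0)
Op 2: place WK@(2,2)
Op 3: remove (2,2)
Op 4: place BB@(3,4)
Op 5: place WK@(3,1)
Per-piece attacks for W:
  WQ@(3,0): attacks (3,1) (4,0) (2,0) (1,0) (0,0) (4,1) (2,1) (1,2) (0,3) [ray(0,1) blocked at (3,1)]
  WK@(3,1): attacks (3,2) (3,0) (4,1) (2,1) (4,2) (4,0) (2,2) (2,0)
Union (13 distinct): (0,0) (0,3) (1,0) (1,2) (2,0) (2,1) (2,2) (3,0) (3,1) (3,2) (4,0) (4,1) (4,2)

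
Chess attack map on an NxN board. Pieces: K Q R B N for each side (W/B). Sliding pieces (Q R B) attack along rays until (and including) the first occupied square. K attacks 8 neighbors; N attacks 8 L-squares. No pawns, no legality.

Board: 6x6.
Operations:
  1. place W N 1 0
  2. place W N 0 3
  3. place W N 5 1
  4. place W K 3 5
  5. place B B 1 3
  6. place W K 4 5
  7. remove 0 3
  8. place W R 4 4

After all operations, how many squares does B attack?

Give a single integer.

Answer: 7

Derivation:
Op 1: place WN@(1,0)
Op 2: place WN@(0,3)
Op 3: place WN@(5,1)
Op 4: place WK@(3,5)
Op 5: place BB@(1,3)
Op 6: place WK@(4,5)
Op 7: remove (0,3)
Op 8: place WR@(4,4)
Per-piece attacks for B:
  BB@(1,3): attacks (2,4) (3,5) (2,2) (3,1) (4,0) (0,4) (0,2) [ray(1,1) blocked at (3,5)]
Union (7 distinct): (0,2) (0,4) (2,2) (2,4) (3,1) (3,5) (4,0)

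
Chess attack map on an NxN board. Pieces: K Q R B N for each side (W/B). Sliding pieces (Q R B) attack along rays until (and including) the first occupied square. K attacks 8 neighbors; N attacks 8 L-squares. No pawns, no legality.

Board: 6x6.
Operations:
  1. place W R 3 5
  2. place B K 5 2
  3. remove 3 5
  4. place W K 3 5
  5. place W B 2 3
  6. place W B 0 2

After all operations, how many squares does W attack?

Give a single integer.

Op 1: place WR@(3,5)
Op 2: place BK@(5,2)
Op 3: remove (3,5)
Op 4: place WK@(3,5)
Op 5: place WB@(2,3)
Op 6: place WB@(0,2)
Per-piece attacks for W:
  WB@(0,2): attacks (1,3) (2,4) (3,5) (1,1) (2,0) [ray(1,1) blocked at (3,5)]
  WB@(2,3): attacks (3,4) (4,5) (3,2) (4,1) (5,0) (1,4) (0,5) (1,2) (0,1)
  WK@(3,5): attacks (3,4) (4,5) (2,5) (4,4) (2,4)
Union (16 distinct): (0,1) (0,5) (1,1) (1,2) (1,3) (1,4) (2,0) (2,4) (2,5) (3,2) (3,4) (3,5) (4,1) (4,4) (4,5) (5,0)

Answer: 16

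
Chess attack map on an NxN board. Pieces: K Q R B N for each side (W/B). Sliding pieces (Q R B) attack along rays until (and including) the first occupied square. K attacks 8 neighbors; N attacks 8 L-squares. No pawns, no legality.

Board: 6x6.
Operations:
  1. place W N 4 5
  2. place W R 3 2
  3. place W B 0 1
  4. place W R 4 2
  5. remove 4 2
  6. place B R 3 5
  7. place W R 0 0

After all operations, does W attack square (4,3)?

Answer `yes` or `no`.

Op 1: place WN@(4,5)
Op 2: place WR@(3,2)
Op 3: place WB@(0,1)
Op 4: place WR@(4,2)
Op 5: remove (4,2)
Op 6: place BR@(3,5)
Op 7: place WR@(0,0)
Per-piece attacks for W:
  WR@(0,0): attacks (0,1) (1,0) (2,0) (3,0) (4,0) (5,0) [ray(0,1) blocked at (0,1)]
  WB@(0,1): attacks (1,2) (2,3) (3,4) (4,5) (1,0) [ray(1,1) blocked at (4,5)]
  WR@(3,2): attacks (3,3) (3,4) (3,5) (3,1) (3,0) (4,2) (5,2) (2,2) (1,2) (0,2) [ray(0,1) blocked at (3,5)]
  WN@(4,5): attacks (5,3) (3,3) (2,4)
W attacks (4,3): no

Answer: no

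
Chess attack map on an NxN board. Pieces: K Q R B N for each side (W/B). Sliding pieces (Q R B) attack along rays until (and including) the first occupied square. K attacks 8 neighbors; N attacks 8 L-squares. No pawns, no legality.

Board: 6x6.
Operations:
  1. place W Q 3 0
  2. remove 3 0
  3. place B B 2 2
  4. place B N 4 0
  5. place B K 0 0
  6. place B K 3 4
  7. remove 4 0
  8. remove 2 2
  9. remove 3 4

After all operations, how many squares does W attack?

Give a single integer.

Op 1: place WQ@(3,0)
Op 2: remove (3,0)
Op 3: place BB@(2,2)
Op 4: place BN@(4,0)
Op 5: place BK@(0,0)
Op 6: place BK@(3,4)
Op 7: remove (4,0)
Op 8: remove (2,2)
Op 9: remove (3,4)
Per-piece attacks for W:
Union (0 distinct): (none)

Answer: 0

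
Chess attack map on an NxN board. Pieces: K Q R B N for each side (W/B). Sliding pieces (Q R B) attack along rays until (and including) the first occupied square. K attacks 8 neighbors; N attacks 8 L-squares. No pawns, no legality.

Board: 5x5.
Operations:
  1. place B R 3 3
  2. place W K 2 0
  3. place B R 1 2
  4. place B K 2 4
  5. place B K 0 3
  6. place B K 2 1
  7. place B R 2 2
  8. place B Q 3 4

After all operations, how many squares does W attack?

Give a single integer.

Op 1: place BR@(3,3)
Op 2: place WK@(2,0)
Op 3: place BR@(1,2)
Op 4: place BK@(2,4)
Op 5: place BK@(0,3)
Op 6: place BK@(2,1)
Op 7: place BR@(2,2)
Op 8: place BQ@(3,4)
Per-piece attacks for W:
  WK@(2,0): attacks (2,1) (3,0) (1,0) (3,1) (1,1)
Union (5 distinct): (1,0) (1,1) (2,1) (3,0) (3,1)

Answer: 5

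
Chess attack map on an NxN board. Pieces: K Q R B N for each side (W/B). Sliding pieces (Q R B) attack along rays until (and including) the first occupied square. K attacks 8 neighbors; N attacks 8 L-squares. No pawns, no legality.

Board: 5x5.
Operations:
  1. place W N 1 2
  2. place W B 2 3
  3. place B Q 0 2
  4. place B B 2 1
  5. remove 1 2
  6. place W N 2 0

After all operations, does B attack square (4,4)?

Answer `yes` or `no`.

Op 1: place WN@(1,2)
Op 2: place WB@(2,3)
Op 3: place BQ@(0,2)
Op 4: place BB@(2,1)
Op 5: remove (1,2)
Op 6: place WN@(2,0)
Per-piece attacks for B:
  BQ@(0,2): attacks (0,3) (0,4) (0,1) (0,0) (1,2) (2,2) (3,2) (4,2) (1,3) (2,4) (1,1) (2,0) [ray(1,-1) blocked at (2,0)]
  BB@(2,1): attacks (3,2) (4,3) (3,0) (1,2) (0,3) (1,0)
B attacks (4,4): no

Answer: no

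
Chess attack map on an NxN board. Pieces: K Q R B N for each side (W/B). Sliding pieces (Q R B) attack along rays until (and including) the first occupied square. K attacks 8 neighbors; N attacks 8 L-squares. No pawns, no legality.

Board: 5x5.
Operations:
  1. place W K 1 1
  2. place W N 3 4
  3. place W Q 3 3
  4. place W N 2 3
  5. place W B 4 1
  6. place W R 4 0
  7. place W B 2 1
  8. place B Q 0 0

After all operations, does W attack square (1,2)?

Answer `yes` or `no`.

Op 1: place WK@(1,1)
Op 2: place WN@(3,4)
Op 3: place WQ@(3,3)
Op 4: place WN@(2,3)
Op 5: place WB@(4,1)
Op 6: place WR@(4,0)
Op 7: place WB@(2,1)
Op 8: place BQ@(0,0)
Per-piece attacks for W:
  WK@(1,1): attacks (1,2) (1,0) (2,1) (0,1) (2,2) (2,0) (0,2) (0,0)
  WB@(2,1): attacks (3,2) (4,3) (3,0) (1,2) (0,3) (1,0)
  WN@(2,3): attacks (4,4) (0,4) (3,1) (4,2) (1,1) (0,2)
  WQ@(3,3): attacks (3,4) (3,2) (3,1) (3,0) (4,3) (2,3) (4,4) (4,2) (2,4) (2,2) (1,1) [ray(0,1) blocked at (3,4); ray(-1,0) blocked at (2,3); ray(-1,-1) blocked at (1,1)]
  WN@(3,4): attacks (4,2) (2,2) (1,3)
  WR@(4,0): attacks (4,1) (3,0) (2,0) (1,0) (0,0) [ray(0,1) blocked at (4,1); ray(-1,0) blocked at (0,0)]
  WB@(4,1): attacks (3,2) (2,3) (3,0) [ray(-1,1) blocked at (2,3)]
W attacks (1,2): yes

Answer: yes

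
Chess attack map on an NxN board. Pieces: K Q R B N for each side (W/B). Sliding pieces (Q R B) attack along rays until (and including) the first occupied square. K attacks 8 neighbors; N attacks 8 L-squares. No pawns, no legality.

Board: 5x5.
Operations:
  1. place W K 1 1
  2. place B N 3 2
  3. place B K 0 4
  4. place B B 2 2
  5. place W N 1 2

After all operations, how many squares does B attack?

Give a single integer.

Op 1: place WK@(1,1)
Op 2: place BN@(3,2)
Op 3: place BK@(0,4)
Op 4: place BB@(2,2)
Op 5: place WN@(1,2)
Per-piece attacks for B:
  BK@(0,4): attacks (0,3) (1,4) (1,3)
  BB@(2,2): attacks (3,3) (4,4) (3,1) (4,0) (1,3) (0,4) (1,1) [ray(-1,1) blocked at (0,4); ray(-1,-1) blocked at (1,1)]
  BN@(3,2): attacks (4,4) (2,4) (1,3) (4,0) (2,0) (1,1)
Union (11 distinct): (0,3) (0,4) (1,1) (1,3) (1,4) (2,0) (2,4) (3,1) (3,3) (4,0) (4,4)

Answer: 11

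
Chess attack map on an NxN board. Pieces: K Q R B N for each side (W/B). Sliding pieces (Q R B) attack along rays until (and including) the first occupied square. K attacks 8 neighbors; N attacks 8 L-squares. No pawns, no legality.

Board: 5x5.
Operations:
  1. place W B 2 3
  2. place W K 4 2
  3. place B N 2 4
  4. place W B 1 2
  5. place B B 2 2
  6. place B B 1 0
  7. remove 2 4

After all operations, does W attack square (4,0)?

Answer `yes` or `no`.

Op 1: place WB@(2,3)
Op 2: place WK@(4,2)
Op 3: place BN@(2,4)
Op 4: place WB@(1,2)
Op 5: place BB@(2,2)
Op 6: place BB@(1,0)
Op 7: remove (2,4)
Per-piece attacks for W:
  WB@(1,2): attacks (2,3) (2,1) (3,0) (0,3) (0,1) [ray(1,1) blocked at (2,3)]
  WB@(2,3): attacks (3,4) (3,2) (4,1) (1,4) (1,2) [ray(-1,-1) blocked at (1,2)]
  WK@(4,2): attacks (4,3) (4,1) (3,2) (3,3) (3,1)
W attacks (4,0): no

Answer: no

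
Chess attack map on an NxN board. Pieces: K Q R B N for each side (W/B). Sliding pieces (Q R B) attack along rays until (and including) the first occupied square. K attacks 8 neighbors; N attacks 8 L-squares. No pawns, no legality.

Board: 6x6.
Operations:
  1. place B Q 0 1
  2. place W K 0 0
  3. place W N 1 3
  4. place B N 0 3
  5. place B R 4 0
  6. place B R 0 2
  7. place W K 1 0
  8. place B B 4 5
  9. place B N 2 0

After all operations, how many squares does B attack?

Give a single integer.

Answer: 26

Derivation:
Op 1: place BQ@(0,1)
Op 2: place WK@(0,0)
Op 3: place WN@(1,3)
Op 4: place BN@(0,3)
Op 5: place BR@(4,0)
Op 6: place BR@(0,2)
Op 7: place WK@(1,0)
Op 8: place BB@(4,5)
Op 9: place BN@(2,0)
Per-piece attacks for B:
  BQ@(0,1): attacks (0,2) (0,0) (1,1) (2,1) (3,1) (4,1) (5,1) (1,2) (2,3) (3,4) (4,5) (1,0) [ray(0,1) blocked at (0,2); ray(0,-1) blocked at (0,0); ray(1,1) blocked at (4,5); ray(1,-1) blocked at (1,0)]
  BR@(0,2): attacks (0,3) (0,1) (1,2) (2,2) (3,2) (4,2) (5,2) [ray(0,1) blocked at (0,3); ray(0,-1) blocked at (0,1)]
  BN@(0,3): attacks (1,5) (2,4) (1,1) (2,2)
  BN@(2,0): attacks (3,2) (4,1) (1,2) (0,1)
  BR@(4,0): attacks (4,1) (4,2) (4,3) (4,4) (4,5) (5,0) (3,0) (2,0) [ray(0,1) blocked at (4,5); ray(-1,0) blocked at (2,0)]
  BB@(4,5): attacks (5,4) (3,4) (2,3) (1,2) (0,1) [ray(-1,-1) blocked at (0,1)]
Union (26 distinct): (0,0) (0,1) (0,2) (0,3) (1,0) (1,1) (1,2) (1,5) (2,0) (2,1) (2,2) (2,3) (2,4) (3,0) (3,1) (3,2) (3,4) (4,1) (4,2) (4,3) (4,4) (4,5) (5,0) (5,1) (5,2) (5,4)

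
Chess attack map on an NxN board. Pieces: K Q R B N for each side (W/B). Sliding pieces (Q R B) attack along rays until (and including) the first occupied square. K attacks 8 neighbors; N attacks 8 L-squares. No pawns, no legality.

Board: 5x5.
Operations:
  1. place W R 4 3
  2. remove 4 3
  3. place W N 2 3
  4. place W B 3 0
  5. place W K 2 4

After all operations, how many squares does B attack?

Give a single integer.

Op 1: place WR@(4,3)
Op 2: remove (4,3)
Op 3: place WN@(2,3)
Op 4: place WB@(3,0)
Op 5: place WK@(2,4)
Per-piece attacks for B:
Union (0 distinct): (none)

Answer: 0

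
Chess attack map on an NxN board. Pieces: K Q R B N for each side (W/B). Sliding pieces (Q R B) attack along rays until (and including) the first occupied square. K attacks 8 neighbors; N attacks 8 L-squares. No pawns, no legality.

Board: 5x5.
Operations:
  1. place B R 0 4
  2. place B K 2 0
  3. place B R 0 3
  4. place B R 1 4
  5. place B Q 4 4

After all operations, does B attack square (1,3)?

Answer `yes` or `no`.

Answer: yes

Derivation:
Op 1: place BR@(0,4)
Op 2: place BK@(2,0)
Op 3: place BR@(0,3)
Op 4: place BR@(1,4)
Op 5: place BQ@(4,4)
Per-piece attacks for B:
  BR@(0,3): attacks (0,4) (0,2) (0,1) (0,0) (1,3) (2,3) (3,3) (4,3) [ray(0,1) blocked at (0,4)]
  BR@(0,4): attacks (0,3) (1,4) [ray(0,-1) blocked at (0,3); ray(1,0) blocked at (1,4)]
  BR@(1,4): attacks (1,3) (1,2) (1,1) (1,0) (2,4) (3,4) (4,4) (0,4) [ray(1,0) blocked at (4,4); ray(-1,0) blocked at (0,4)]
  BK@(2,0): attacks (2,1) (3,0) (1,0) (3,1) (1,1)
  BQ@(4,4): attacks (4,3) (4,2) (4,1) (4,0) (3,4) (2,4) (1,4) (3,3) (2,2) (1,1) (0,0) [ray(-1,0) blocked at (1,4)]
B attacks (1,3): yes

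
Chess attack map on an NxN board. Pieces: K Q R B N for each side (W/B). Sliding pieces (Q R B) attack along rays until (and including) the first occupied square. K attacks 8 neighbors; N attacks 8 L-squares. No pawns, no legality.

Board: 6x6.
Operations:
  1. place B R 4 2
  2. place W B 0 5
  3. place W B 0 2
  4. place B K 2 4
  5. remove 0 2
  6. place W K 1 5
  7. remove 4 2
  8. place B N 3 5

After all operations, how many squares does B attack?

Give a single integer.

Answer: 10

Derivation:
Op 1: place BR@(4,2)
Op 2: place WB@(0,5)
Op 3: place WB@(0,2)
Op 4: place BK@(2,4)
Op 5: remove (0,2)
Op 6: place WK@(1,5)
Op 7: remove (4,2)
Op 8: place BN@(3,5)
Per-piece attacks for B:
  BK@(2,4): attacks (2,5) (2,3) (3,4) (1,4) (3,5) (3,3) (1,5) (1,3)
  BN@(3,5): attacks (4,3) (5,4) (2,3) (1,4)
Union (10 distinct): (1,3) (1,4) (1,5) (2,3) (2,5) (3,3) (3,4) (3,5) (4,3) (5,4)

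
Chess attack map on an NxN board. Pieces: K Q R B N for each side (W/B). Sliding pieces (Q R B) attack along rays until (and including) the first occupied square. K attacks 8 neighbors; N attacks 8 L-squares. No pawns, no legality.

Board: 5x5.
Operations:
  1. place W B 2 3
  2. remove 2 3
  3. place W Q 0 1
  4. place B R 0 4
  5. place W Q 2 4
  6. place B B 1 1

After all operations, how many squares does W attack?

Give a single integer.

Answer: 17

Derivation:
Op 1: place WB@(2,3)
Op 2: remove (2,3)
Op 3: place WQ@(0,1)
Op 4: place BR@(0,4)
Op 5: place WQ@(2,4)
Op 6: place BB@(1,1)
Per-piece attacks for W:
  WQ@(0,1): attacks (0,2) (0,3) (0,4) (0,0) (1,1) (1,2) (2,3) (3,4) (1,0) [ray(0,1) blocked at (0,4); ray(1,0) blocked at (1,1)]
  WQ@(2,4): attacks (2,3) (2,2) (2,1) (2,0) (3,4) (4,4) (1,4) (0,4) (3,3) (4,2) (1,3) (0,2) [ray(-1,0) blocked at (0,4)]
Union (17 distinct): (0,0) (0,2) (0,3) (0,4) (1,0) (1,1) (1,2) (1,3) (1,4) (2,0) (2,1) (2,2) (2,3) (3,3) (3,4) (4,2) (4,4)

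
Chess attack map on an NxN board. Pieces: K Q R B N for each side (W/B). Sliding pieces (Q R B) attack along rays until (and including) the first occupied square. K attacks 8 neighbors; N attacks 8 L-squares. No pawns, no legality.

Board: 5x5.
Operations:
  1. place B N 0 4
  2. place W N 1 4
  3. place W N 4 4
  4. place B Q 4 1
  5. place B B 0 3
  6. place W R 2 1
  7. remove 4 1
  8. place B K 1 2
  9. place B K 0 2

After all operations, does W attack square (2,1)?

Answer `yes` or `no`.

Answer: no

Derivation:
Op 1: place BN@(0,4)
Op 2: place WN@(1,4)
Op 3: place WN@(4,4)
Op 4: place BQ@(4,1)
Op 5: place BB@(0,3)
Op 6: place WR@(2,1)
Op 7: remove (4,1)
Op 8: place BK@(1,2)
Op 9: place BK@(0,2)
Per-piece attacks for W:
  WN@(1,4): attacks (2,2) (3,3) (0,2)
  WR@(2,1): attacks (2,2) (2,3) (2,4) (2,0) (3,1) (4,1) (1,1) (0,1)
  WN@(4,4): attacks (3,2) (2,3)
W attacks (2,1): no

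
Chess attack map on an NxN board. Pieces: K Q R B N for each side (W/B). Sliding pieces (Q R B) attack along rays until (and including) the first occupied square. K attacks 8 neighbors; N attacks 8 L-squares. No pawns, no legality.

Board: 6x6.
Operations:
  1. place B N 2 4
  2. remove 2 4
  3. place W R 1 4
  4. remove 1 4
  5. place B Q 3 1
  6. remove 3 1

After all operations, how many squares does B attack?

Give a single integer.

Answer: 0

Derivation:
Op 1: place BN@(2,4)
Op 2: remove (2,4)
Op 3: place WR@(1,4)
Op 4: remove (1,4)
Op 5: place BQ@(3,1)
Op 6: remove (3,1)
Per-piece attacks for B:
Union (0 distinct): (none)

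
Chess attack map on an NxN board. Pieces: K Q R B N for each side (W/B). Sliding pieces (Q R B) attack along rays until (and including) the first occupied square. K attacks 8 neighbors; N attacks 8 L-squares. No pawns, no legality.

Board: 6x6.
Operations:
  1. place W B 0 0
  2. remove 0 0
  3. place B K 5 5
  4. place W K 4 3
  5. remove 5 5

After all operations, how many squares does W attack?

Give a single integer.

Op 1: place WB@(0,0)
Op 2: remove (0,0)
Op 3: place BK@(5,5)
Op 4: place WK@(4,3)
Op 5: remove (5,5)
Per-piece attacks for W:
  WK@(4,3): attacks (4,4) (4,2) (5,3) (3,3) (5,4) (5,2) (3,4) (3,2)
Union (8 distinct): (3,2) (3,3) (3,4) (4,2) (4,4) (5,2) (5,3) (5,4)

Answer: 8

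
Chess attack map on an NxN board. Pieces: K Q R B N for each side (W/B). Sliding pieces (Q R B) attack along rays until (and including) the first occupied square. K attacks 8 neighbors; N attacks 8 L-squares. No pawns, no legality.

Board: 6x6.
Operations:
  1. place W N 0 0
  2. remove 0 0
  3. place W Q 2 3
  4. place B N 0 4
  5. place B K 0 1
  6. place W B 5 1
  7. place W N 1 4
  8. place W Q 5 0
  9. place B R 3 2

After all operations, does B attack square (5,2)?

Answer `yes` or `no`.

Answer: yes

Derivation:
Op 1: place WN@(0,0)
Op 2: remove (0,0)
Op 3: place WQ@(2,3)
Op 4: place BN@(0,4)
Op 5: place BK@(0,1)
Op 6: place WB@(5,1)
Op 7: place WN@(1,4)
Op 8: place WQ@(5,0)
Op 9: place BR@(3,2)
Per-piece attacks for B:
  BK@(0,1): attacks (0,2) (0,0) (1,1) (1,2) (1,0)
  BN@(0,4): attacks (2,5) (1,2) (2,3)
  BR@(3,2): attacks (3,3) (3,4) (3,5) (3,1) (3,0) (4,2) (5,2) (2,2) (1,2) (0,2)
B attacks (5,2): yes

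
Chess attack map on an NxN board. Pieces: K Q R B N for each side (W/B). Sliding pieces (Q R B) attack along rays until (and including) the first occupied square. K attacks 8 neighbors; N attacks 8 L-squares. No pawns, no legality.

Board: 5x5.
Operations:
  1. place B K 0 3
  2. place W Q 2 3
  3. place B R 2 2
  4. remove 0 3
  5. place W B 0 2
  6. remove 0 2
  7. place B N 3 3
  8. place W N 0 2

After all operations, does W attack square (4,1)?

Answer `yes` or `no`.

Answer: yes

Derivation:
Op 1: place BK@(0,3)
Op 2: place WQ@(2,3)
Op 3: place BR@(2,2)
Op 4: remove (0,3)
Op 5: place WB@(0,2)
Op 6: remove (0,2)
Op 7: place BN@(3,3)
Op 8: place WN@(0,2)
Per-piece attacks for W:
  WN@(0,2): attacks (1,4) (2,3) (1,0) (2,1)
  WQ@(2,3): attacks (2,4) (2,2) (3,3) (1,3) (0,3) (3,4) (3,2) (4,1) (1,4) (1,2) (0,1) [ray(0,-1) blocked at (2,2); ray(1,0) blocked at (3,3)]
W attacks (4,1): yes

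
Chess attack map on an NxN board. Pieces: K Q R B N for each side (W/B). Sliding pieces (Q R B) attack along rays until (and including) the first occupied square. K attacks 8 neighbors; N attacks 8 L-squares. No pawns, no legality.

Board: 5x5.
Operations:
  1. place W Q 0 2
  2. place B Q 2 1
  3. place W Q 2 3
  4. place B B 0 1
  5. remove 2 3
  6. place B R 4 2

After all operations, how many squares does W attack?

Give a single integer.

Op 1: place WQ@(0,2)
Op 2: place BQ@(2,1)
Op 3: place WQ@(2,3)
Op 4: place BB@(0,1)
Op 5: remove (2,3)
Op 6: place BR@(4,2)
Per-piece attacks for W:
  WQ@(0,2): attacks (0,3) (0,4) (0,1) (1,2) (2,2) (3,2) (4,2) (1,3) (2,4) (1,1) (2,0) [ray(0,-1) blocked at (0,1); ray(1,0) blocked at (4,2)]
Union (11 distinct): (0,1) (0,3) (0,4) (1,1) (1,2) (1,3) (2,0) (2,2) (2,4) (3,2) (4,2)

Answer: 11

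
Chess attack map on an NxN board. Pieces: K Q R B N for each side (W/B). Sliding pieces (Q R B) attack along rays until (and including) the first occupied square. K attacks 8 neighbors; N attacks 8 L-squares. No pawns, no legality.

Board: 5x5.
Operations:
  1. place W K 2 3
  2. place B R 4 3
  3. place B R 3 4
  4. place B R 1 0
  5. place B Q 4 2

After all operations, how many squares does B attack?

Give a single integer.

Answer: 20

Derivation:
Op 1: place WK@(2,3)
Op 2: place BR@(4,3)
Op 3: place BR@(3,4)
Op 4: place BR@(1,0)
Op 5: place BQ@(4,2)
Per-piece attacks for B:
  BR@(1,0): attacks (1,1) (1,2) (1,3) (1,4) (2,0) (3,0) (4,0) (0,0)
  BR@(3,4): attacks (3,3) (3,2) (3,1) (3,0) (4,4) (2,4) (1,4) (0,4)
  BQ@(4,2): attacks (4,3) (4,1) (4,0) (3,2) (2,2) (1,2) (0,2) (3,3) (2,4) (3,1) (2,0) [ray(0,1) blocked at (4,3)]
  BR@(4,3): attacks (4,4) (4,2) (3,3) (2,3) [ray(0,-1) blocked at (4,2); ray(-1,0) blocked at (2,3)]
Union (20 distinct): (0,0) (0,2) (0,4) (1,1) (1,2) (1,3) (1,4) (2,0) (2,2) (2,3) (2,4) (3,0) (3,1) (3,2) (3,3) (4,0) (4,1) (4,2) (4,3) (4,4)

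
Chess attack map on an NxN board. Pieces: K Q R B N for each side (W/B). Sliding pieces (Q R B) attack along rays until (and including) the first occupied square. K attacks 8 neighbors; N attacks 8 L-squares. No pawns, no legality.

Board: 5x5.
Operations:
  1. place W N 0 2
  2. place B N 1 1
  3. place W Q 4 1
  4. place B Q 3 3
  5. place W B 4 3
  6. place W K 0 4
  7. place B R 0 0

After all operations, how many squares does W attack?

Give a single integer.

Op 1: place WN@(0,2)
Op 2: place BN@(1,1)
Op 3: place WQ@(4,1)
Op 4: place BQ@(3,3)
Op 5: place WB@(4,3)
Op 6: place WK@(0,4)
Op 7: place BR@(0,0)
Per-piece attacks for W:
  WN@(0,2): attacks (1,4) (2,3) (1,0) (2,1)
  WK@(0,4): attacks (0,3) (1,4) (1,3)
  WQ@(4,1): attacks (4,2) (4,3) (4,0) (3,1) (2,1) (1,1) (3,2) (2,3) (1,4) (3,0) [ray(0,1) blocked at (4,3); ray(-1,0) blocked at (1,1)]
  WB@(4,3): attacks (3,4) (3,2) (2,1) (1,0)
Union (14 distinct): (0,3) (1,0) (1,1) (1,3) (1,4) (2,1) (2,3) (3,0) (3,1) (3,2) (3,4) (4,0) (4,2) (4,3)

Answer: 14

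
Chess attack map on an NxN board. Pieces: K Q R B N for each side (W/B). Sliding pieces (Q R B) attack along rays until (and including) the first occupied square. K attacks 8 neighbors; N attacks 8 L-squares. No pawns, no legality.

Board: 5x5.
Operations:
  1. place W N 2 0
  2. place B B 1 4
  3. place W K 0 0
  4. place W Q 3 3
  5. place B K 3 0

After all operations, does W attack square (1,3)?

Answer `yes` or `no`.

Op 1: place WN@(2,0)
Op 2: place BB@(1,4)
Op 3: place WK@(0,0)
Op 4: place WQ@(3,3)
Op 5: place BK@(3,0)
Per-piece attacks for W:
  WK@(0,0): attacks (0,1) (1,0) (1,1)
  WN@(2,0): attacks (3,2) (4,1) (1,2) (0,1)
  WQ@(3,3): attacks (3,4) (3,2) (3,1) (3,0) (4,3) (2,3) (1,3) (0,3) (4,4) (4,2) (2,4) (2,2) (1,1) (0,0) [ray(0,-1) blocked at (3,0); ray(-1,-1) blocked at (0,0)]
W attacks (1,3): yes

Answer: yes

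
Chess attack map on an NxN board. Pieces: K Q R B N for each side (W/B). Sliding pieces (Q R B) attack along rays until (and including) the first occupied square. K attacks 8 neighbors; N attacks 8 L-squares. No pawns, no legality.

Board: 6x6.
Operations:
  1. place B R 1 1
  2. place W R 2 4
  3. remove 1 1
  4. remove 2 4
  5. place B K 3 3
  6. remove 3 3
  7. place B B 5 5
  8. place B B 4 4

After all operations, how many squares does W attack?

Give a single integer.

Answer: 0

Derivation:
Op 1: place BR@(1,1)
Op 2: place WR@(2,4)
Op 3: remove (1,1)
Op 4: remove (2,4)
Op 5: place BK@(3,3)
Op 6: remove (3,3)
Op 7: place BB@(5,5)
Op 8: place BB@(4,4)
Per-piece attacks for W:
Union (0 distinct): (none)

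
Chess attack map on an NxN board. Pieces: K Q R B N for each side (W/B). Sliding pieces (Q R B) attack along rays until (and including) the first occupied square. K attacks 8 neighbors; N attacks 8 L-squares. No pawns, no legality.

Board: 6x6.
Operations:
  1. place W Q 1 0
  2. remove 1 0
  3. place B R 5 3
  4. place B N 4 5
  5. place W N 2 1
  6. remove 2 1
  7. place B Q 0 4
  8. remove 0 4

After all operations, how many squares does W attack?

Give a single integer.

Answer: 0

Derivation:
Op 1: place WQ@(1,0)
Op 2: remove (1,0)
Op 3: place BR@(5,3)
Op 4: place BN@(4,5)
Op 5: place WN@(2,1)
Op 6: remove (2,1)
Op 7: place BQ@(0,4)
Op 8: remove (0,4)
Per-piece attacks for W:
Union (0 distinct): (none)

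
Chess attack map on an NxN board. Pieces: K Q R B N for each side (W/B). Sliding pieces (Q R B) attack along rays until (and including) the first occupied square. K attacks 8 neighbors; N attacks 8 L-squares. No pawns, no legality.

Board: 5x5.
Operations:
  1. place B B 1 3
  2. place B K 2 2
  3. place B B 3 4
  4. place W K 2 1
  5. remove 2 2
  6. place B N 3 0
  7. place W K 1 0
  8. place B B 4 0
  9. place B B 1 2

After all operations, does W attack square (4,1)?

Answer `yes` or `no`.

Answer: no

Derivation:
Op 1: place BB@(1,3)
Op 2: place BK@(2,2)
Op 3: place BB@(3,4)
Op 4: place WK@(2,1)
Op 5: remove (2,2)
Op 6: place BN@(3,0)
Op 7: place WK@(1,0)
Op 8: place BB@(4,0)
Op 9: place BB@(1,2)
Per-piece attacks for W:
  WK@(1,0): attacks (1,1) (2,0) (0,0) (2,1) (0,1)
  WK@(2,1): attacks (2,2) (2,0) (3,1) (1,1) (3,2) (3,0) (1,2) (1,0)
W attacks (4,1): no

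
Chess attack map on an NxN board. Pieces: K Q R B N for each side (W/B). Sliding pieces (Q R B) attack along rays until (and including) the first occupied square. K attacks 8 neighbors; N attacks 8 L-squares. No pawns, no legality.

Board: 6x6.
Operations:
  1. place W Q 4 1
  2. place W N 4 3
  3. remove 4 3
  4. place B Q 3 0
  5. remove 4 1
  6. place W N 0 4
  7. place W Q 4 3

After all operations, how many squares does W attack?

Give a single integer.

Answer: 18

Derivation:
Op 1: place WQ@(4,1)
Op 2: place WN@(4,3)
Op 3: remove (4,3)
Op 4: place BQ@(3,0)
Op 5: remove (4,1)
Op 6: place WN@(0,4)
Op 7: place WQ@(4,3)
Per-piece attacks for W:
  WN@(0,4): attacks (2,5) (1,2) (2,3)
  WQ@(4,3): attacks (4,4) (4,5) (4,2) (4,1) (4,0) (5,3) (3,3) (2,3) (1,3) (0,3) (5,4) (5,2) (3,4) (2,5) (3,2) (2,1) (1,0)
Union (18 distinct): (0,3) (1,0) (1,2) (1,3) (2,1) (2,3) (2,5) (3,2) (3,3) (3,4) (4,0) (4,1) (4,2) (4,4) (4,5) (5,2) (5,3) (5,4)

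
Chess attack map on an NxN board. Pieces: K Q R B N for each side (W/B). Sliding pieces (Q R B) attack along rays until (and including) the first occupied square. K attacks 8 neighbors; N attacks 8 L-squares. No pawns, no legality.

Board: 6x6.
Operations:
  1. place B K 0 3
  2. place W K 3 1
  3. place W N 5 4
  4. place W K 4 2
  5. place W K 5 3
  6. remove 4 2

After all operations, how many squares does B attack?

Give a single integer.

Answer: 5

Derivation:
Op 1: place BK@(0,3)
Op 2: place WK@(3,1)
Op 3: place WN@(5,4)
Op 4: place WK@(4,2)
Op 5: place WK@(5,3)
Op 6: remove (4,2)
Per-piece attacks for B:
  BK@(0,3): attacks (0,4) (0,2) (1,3) (1,4) (1,2)
Union (5 distinct): (0,2) (0,4) (1,2) (1,3) (1,4)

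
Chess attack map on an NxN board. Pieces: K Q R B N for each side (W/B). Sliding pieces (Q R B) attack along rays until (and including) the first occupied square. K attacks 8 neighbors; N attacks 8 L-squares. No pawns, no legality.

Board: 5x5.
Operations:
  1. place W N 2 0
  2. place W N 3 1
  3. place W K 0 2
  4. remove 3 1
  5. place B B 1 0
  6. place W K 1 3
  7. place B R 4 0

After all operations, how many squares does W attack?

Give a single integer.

Op 1: place WN@(2,0)
Op 2: place WN@(3,1)
Op 3: place WK@(0,2)
Op 4: remove (3,1)
Op 5: place BB@(1,0)
Op 6: place WK@(1,3)
Op 7: place BR@(4,0)
Per-piece attacks for W:
  WK@(0,2): attacks (0,3) (0,1) (1,2) (1,3) (1,1)
  WK@(1,3): attacks (1,4) (1,2) (2,3) (0,3) (2,4) (2,2) (0,4) (0,2)
  WN@(2,0): attacks (3,2) (4,1) (1,2) (0,1)
Union (13 distinct): (0,1) (0,2) (0,3) (0,4) (1,1) (1,2) (1,3) (1,4) (2,2) (2,3) (2,4) (3,2) (4,1)

Answer: 13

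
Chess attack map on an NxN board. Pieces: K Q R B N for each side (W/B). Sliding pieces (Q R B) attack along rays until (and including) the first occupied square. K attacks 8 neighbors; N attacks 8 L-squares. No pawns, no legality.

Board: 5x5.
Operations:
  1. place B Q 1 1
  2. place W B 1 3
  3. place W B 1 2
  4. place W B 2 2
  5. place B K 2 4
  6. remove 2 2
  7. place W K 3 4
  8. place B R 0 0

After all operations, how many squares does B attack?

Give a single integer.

Op 1: place BQ@(1,1)
Op 2: place WB@(1,3)
Op 3: place WB@(1,2)
Op 4: place WB@(2,2)
Op 5: place BK@(2,4)
Op 6: remove (2,2)
Op 7: place WK@(3,4)
Op 8: place BR@(0,0)
Per-piece attacks for B:
  BR@(0,0): attacks (0,1) (0,2) (0,3) (0,4) (1,0) (2,0) (3,0) (4,0)
  BQ@(1,1): attacks (1,2) (1,0) (2,1) (3,1) (4,1) (0,1) (2,2) (3,3) (4,4) (2,0) (0,2) (0,0) [ray(0,1) blocked at (1,2); ray(-1,-1) blocked at (0,0)]
  BK@(2,4): attacks (2,3) (3,4) (1,4) (3,3) (1,3)
Union (20 distinct): (0,0) (0,1) (0,2) (0,3) (0,4) (1,0) (1,2) (1,3) (1,4) (2,0) (2,1) (2,2) (2,3) (3,0) (3,1) (3,3) (3,4) (4,0) (4,1) (4,4)

Answer: 20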